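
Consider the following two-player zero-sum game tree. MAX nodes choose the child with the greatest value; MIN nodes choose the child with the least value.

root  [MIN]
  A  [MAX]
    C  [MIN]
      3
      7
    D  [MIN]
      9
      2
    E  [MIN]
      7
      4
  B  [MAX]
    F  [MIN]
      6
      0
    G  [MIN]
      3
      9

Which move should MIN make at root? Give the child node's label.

C (MIN): min(3, 7) = 3
D (MIN): min(9, 2) = 2
E (MIN): min(7, 4) = 4
A (MAX): max(3, 2, 4) = 4
F (MIN): min(6, 0) = 0
G (MIN): min(3, 9) = 3
B (MAX): max(0, 3) = 3
root (MIN): min(4, 3) = 3
MIN at root wants the lowest of {A=4, B=3}, so chooses B.

B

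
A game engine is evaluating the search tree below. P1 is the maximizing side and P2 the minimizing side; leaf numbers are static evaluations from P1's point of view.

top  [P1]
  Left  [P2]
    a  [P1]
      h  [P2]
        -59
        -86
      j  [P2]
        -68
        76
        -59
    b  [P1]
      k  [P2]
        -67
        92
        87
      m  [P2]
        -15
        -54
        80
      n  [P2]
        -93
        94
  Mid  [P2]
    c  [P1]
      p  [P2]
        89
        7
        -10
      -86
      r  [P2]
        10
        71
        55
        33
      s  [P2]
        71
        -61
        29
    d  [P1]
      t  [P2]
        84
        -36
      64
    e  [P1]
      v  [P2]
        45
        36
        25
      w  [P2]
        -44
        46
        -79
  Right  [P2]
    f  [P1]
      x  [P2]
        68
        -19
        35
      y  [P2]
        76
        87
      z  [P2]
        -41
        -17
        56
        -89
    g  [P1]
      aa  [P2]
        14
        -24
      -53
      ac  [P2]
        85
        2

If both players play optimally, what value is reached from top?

10

h (P2): min(-59, -86) = -86
j (P2): min(-68, 76, -59) = -68
a (P1): max(-86, -68) = -68
k (P2): min(-67, 92, 87) = -67
m (P2): min(-15, -54, 80) = -54
n (P2): min(-93, 94) = -93
b (P1): max(-67, -54, -93) = -54
Left (P2): min(-68, -54) = -68
p (P2): min(89, 7, -10) = -10
r (P2): min(10, 71, 55, 33) = 10
s (P2): min(71, -61, 29) = -61
c (P1): max(-10, -86, 10, -61) = 10
t (P2): min(84, -36) = -36
d (P1): max(-36, 64) = 64
v (P2): min(45, 36, 25) = 25
w (P2): min(-44, 46, -79) = -79
e (P1): max(25, -79) = 25
Mid (P2): min(10, 64, 25) = 10
x (P2): min(68, -19, 35) = -19
y (P2): min(76, 87) = 76
z (P2): min(-41, -17, 56, -89) = -89
f (P1): max(-19, 76, -89) = 76
aa (P2): min(14, -24) = -24
ac (P2): min(85, 2) = 2
g (P1): max(-24, -53, 2) = 2
Right (P2): min(76, 2) = 2
top (P1): max(-68, 10, 2) = 10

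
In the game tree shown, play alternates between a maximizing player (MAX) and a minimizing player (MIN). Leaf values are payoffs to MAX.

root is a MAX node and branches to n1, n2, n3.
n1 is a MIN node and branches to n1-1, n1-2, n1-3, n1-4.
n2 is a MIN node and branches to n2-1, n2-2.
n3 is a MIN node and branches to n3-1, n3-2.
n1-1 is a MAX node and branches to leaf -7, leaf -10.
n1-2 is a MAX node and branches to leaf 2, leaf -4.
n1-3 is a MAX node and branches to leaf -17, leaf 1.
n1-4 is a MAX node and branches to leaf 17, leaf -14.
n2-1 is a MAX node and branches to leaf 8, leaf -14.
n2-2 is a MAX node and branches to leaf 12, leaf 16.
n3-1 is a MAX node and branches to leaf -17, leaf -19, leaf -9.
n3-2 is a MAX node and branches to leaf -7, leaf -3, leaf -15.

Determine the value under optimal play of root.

n1-1 (MAX): max(-7, -10) = -7
n1-2 (MAX): max(2, -4) = 2
n1-3 (MAX): max(-17, 1) = 1
n1-4 (MAX): max(17, -14) = 17
n1 (MIN): min(-7, 2, 1, 17) = -7
n2-1 (MAX): max(8, -14) = 8
n2-2 (MAX): max(12, 16) = 16
n2 (MIN): min(8, 16) = 8
n3-1 (MAX): max(-17, -19, -9) = -9
n3-2 (MAX): max(-7, -3, -15) = -3
n3 (MIN): min(-9, -3) = -9
root (MAX): max(-7, 8, -9) = 8

8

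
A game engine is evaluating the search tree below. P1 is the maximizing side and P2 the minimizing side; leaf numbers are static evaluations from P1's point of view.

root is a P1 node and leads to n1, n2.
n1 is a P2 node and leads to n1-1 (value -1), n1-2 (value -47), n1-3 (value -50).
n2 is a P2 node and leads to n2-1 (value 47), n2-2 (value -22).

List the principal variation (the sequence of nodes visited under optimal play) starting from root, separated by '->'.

n1 (P2): min(-1, -47, -50) = -50
n2 (P2): min(47, -22) = -22
root (P1): max(-50, -22) = -22
At root, P1 picks n2 (highest: -22).
At n2, P2 picks n2-2 (lowest: -22).
Terminal value -22.

root -> n2 -> n2-2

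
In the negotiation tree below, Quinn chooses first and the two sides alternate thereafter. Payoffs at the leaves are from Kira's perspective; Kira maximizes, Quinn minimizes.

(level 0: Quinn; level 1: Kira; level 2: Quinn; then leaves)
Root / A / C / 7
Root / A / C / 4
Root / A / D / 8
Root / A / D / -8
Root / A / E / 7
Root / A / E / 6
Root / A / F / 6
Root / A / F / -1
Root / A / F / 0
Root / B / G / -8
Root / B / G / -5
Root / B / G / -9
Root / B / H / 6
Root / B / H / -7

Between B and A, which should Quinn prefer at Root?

B

G (Quinn): min(-8, -5, -9) = -9
H (Quinn): min(6, -7) = -7
B (Kira): max(-9, -7) = -7
C (Quinn): min(7, 4) = 4
D (Quinn): min(8, -8) = -8
E (Quinn): min(7, 6) = 6
F (Quinn): min(6, -1, 0) = -1
A (Kira): max(4, -8, 6, -1) = 6
Quinn prefers the lower value; B=-7, A=6. B is better since -7 < 6.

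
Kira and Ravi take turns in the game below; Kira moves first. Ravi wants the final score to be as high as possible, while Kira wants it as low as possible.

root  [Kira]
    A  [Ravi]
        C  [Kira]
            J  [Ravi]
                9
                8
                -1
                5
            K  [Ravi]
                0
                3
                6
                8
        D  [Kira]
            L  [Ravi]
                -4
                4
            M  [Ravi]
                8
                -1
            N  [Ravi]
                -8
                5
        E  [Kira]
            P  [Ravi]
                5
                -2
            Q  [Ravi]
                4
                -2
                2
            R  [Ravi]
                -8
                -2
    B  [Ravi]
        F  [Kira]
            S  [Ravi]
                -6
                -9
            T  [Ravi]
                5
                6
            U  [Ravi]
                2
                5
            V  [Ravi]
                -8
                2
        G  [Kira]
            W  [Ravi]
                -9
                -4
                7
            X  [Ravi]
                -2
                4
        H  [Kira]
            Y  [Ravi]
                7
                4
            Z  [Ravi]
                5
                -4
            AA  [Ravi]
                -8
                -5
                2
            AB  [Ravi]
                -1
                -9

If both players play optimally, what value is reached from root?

J (Ravi): max(9, 8, -1, 5) = 9
K (Ravi): max(0, 3, 6, 8) = 8
C (Kira): min(9, 8) = 8
L (Ravi): max(-4, 4) = 4
M (Ravi): max(8, -1) = 8
N (Ravi): max(-8, 5) = 5
D (Kira): min(4, 8, 5) = 4
P (Ravi): max(5, -2) = 5
Q (Ravi): max(4, -2, 2) = 4
R (Ravi): max(-8, -2) = -2
E (Kira): min(5, 4, -2) = -2
A (Ravi): max(8, 4, -2) = 8
S (Ravi): max(-6, -9) = -6
T (Ravi): max(5, 6) = 6
U (Ravi): max(2, 5) = 5
V (Ravi): max(-8, 2) = 2
F (Kira): min(-6, 6, 5, 2) = -6
W (Ravi): max(-9, -4, 7) = 7
X (Ravi): max(-2, 4) = 4
G (Kira): min(7, 4) = 4
Y (Ravi): max(7, 4) = 7
Z (Ravi): max(5, -4) = 5
AA (Ravi): max(-8, -5, 2) = 2
AB (Ravi): max(-1, -9) = -1
H (Kira): min(7, 5, 2, -1) = -1
B (Ravi): max(-6, 4, -1) = 4
root (Kira): min(8, 4) = 4

4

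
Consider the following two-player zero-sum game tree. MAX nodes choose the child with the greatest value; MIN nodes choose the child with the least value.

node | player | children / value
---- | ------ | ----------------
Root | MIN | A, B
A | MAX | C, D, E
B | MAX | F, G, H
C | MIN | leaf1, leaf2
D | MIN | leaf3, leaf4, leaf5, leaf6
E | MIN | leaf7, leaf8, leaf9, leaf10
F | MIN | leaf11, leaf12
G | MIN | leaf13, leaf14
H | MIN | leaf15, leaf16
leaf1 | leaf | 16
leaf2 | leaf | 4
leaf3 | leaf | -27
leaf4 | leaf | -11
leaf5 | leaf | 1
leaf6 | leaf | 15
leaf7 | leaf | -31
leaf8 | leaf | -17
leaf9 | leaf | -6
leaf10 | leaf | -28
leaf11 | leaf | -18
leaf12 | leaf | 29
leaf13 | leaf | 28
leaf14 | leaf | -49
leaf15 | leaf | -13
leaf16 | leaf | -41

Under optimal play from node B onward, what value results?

-18

F (MIN): min(-18, 29) = -18
G (MIN): min(28, -49) = -49
H (MIN): min(-13, -41) = -41
B (MAX): max(-18, -49, -41) = -18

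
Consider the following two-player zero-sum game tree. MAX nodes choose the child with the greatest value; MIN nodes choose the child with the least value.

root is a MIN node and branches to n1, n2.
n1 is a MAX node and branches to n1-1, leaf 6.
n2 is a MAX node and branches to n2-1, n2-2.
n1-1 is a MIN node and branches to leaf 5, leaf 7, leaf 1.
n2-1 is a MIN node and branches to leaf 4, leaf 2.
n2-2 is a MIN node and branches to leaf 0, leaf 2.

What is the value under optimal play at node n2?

2

n2-1 (MIN): min(4, 2) = 2
n2-2 (MIN): min(0, 2) = 0
n2 (MAX): max(2, 0) = 2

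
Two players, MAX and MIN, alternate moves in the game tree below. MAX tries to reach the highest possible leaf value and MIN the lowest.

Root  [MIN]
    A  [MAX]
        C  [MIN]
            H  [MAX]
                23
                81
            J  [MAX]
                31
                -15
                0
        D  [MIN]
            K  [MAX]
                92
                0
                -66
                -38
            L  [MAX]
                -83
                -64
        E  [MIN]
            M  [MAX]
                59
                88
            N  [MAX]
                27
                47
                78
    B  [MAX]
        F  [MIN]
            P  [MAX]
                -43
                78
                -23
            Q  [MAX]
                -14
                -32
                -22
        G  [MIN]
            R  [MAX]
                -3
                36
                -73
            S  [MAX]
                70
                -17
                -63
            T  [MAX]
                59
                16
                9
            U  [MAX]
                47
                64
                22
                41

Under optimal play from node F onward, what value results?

-14

P (MAX): max(-43, 78, -23) = 78
Q (MAX): max(-14, -32, -22) = -14
F (MIN): min(78, -14) = -14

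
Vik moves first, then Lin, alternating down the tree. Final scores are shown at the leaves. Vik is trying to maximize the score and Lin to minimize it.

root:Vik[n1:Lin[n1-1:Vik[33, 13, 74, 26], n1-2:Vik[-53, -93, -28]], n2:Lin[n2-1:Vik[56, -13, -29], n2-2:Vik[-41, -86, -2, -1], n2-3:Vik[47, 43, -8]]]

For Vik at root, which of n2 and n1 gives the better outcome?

n2-1 (Vik): max(56, -13, -29) = 56
n2-2 (Vik): max(-41, -86, -2, -1) = -1
n2-3 (Vik): max(47, 43, -8) = 47
n2 (Lin): min(56, -1, 47) = -1
n1-1 (Vik): max(33, 13, 74, 26) = 74
n1-2 (Vik): max(-53, -93, -28) = -28
n1 (Lin): min(74, -28) = -28
Vik prefers the higher value; n2=-1, n1=-28. n2 is better since -1 > -28.

n2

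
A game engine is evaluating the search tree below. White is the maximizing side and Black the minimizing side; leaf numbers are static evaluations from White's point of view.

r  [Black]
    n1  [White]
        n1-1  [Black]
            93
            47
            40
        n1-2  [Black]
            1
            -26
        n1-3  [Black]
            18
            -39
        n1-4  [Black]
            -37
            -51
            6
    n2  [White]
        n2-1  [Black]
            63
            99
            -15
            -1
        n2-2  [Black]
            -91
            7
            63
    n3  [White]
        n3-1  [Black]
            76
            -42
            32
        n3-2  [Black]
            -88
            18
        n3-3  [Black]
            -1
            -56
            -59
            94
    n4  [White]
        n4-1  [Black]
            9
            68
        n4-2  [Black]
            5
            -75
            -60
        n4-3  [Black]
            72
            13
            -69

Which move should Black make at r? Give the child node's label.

n1-1 (Black): min(93, 47, 40) = 40
n1-2 (Black): min(1, -26) = -26
n1-3 (Black): min(18, -39) = -39
n1-4 (Black): min(-37, -51, 6) = -51
n1 (White): max(40, -26, -39, -51) = 40
n2-1 (Black): min(63, 99, -15, -1) = -15
n2-2 (Black): min(-91, 7, 63) = -91
n2 (White): max(-15, -91) = -15
n3-1 (Black): min(76, -42, 32) = -42
n3-2 (Black): min(-88, 18) = -88
n3-3 (Black): min(-1, -56, -59, 94) = -59
n3 (White): max(-42, -88, -59) = -42
n4-1 (Black): min(9, 68) = 9
n4-2 (Black): min(5, -75, -60) = -75
n4-3 (Black): min(72, 13, -69) = -69
n4 (White): max(9, -75, -69) = 9
r (Black): min(40, -15, -42, 9) = -42
Black at r wants the lowest of {n1=40, n2=-15, n3=-42, n4=9}, so chooses n3.

n3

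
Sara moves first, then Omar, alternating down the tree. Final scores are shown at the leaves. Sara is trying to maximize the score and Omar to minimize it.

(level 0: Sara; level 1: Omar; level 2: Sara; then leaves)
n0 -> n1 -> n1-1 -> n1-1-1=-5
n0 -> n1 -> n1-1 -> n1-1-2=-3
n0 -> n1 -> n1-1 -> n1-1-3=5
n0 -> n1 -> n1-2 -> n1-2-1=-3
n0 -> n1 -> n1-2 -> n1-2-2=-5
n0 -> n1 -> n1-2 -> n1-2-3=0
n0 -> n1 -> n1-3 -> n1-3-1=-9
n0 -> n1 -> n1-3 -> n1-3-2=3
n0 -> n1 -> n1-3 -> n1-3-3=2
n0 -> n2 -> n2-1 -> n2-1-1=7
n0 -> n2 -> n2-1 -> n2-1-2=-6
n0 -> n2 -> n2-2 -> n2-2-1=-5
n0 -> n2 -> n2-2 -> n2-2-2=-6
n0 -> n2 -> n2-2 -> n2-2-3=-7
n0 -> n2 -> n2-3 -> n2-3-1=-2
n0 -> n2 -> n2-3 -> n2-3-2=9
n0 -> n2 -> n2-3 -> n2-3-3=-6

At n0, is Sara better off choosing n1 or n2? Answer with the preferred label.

n1

n1-1 (Sara): max(-5, -3, 5) = 5
n1-2 (Sara): max(-3, -5, 0) = 0
n1-3 (Sara): max(-9, 3, 2) = 3
n1 (Omar): min(5, 0, 3) = 0
n2-1 (Sara): max(7, -6) = 7
n2-2 (Sara): max(-5, -6, -7) = -5
n2-3 (Sara): max(-2, 9, -6) = 9
n2 (Omar): min(7, -5, 9) = -5
Sara prefers the higher value; n1=0, n2=-5. n1 is better since 0 > -5.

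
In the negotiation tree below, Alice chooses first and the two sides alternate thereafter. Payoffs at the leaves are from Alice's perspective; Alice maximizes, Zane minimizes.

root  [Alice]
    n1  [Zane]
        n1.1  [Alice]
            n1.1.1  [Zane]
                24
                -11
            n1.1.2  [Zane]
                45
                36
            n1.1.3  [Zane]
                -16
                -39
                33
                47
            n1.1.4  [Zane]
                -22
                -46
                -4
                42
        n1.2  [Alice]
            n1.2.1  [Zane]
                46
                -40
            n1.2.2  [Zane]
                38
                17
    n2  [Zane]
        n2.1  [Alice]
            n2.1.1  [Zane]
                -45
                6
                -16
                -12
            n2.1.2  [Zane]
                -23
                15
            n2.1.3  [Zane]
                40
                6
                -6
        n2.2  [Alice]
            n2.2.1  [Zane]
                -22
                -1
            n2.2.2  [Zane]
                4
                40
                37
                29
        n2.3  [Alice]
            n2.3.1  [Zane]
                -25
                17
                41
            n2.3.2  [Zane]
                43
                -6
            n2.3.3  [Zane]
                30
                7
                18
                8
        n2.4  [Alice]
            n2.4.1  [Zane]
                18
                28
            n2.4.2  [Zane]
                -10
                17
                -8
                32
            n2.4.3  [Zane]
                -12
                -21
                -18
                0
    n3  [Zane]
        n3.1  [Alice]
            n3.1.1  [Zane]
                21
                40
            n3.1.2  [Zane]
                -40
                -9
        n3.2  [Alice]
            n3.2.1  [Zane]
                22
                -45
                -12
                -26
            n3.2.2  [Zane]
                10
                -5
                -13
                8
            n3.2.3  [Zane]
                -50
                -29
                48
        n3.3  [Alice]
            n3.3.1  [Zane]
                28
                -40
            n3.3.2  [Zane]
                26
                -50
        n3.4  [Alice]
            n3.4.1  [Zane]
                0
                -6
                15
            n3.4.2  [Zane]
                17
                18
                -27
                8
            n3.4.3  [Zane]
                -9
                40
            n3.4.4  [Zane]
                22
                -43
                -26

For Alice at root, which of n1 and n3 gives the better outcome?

n1.1.1 (Zane): min(24, -11) = -11
n1.1.2 (Zane): min(45, 36) = 36
n1.1.3 (Zane): min(-16, -39, 33, 47) = -39
n1.1.4 (Zane): min(-22, -46, -4, 42) = -46
n1.1 (Alice): max(-11, 36, -39, -46) = 36
n1.2.1 (Zane): min(46, -40) = -40
n1.2.2 (Zane): min(38, 17) = 17
n1.2 (Alice): max(-40, 17) = 17
n1 (Zane): min(36, 17) = 17
n3.1.1 (Zane): min(21, 40) = 21
n3.1.2 (Zane): min(-40, -9) = -40
n3.1 (Alice): max(21, -40) = 21
n3.2.1 (Zane): min(22, -45, -12, -26) = -45
n3.2.2 (Zane): min(10, -5, -13, 8) = -13
n3.2.3 (Zane): min(-50, -29, 48) = -50
n3.2 (Alice): max(-45, -13, -50) = -13
n3.3.1 (Zane): min(28, -40) = -40
n3.3.2 (Zane): min(26, -50) = -50
n3.3 (Alice): max(-40, -50) = -40
n3.4.1 (Zane): min(0, -6, 15) = -6
n3.4.2 (Zane): min(17, 18, -27, 8) = -27
n3.4.3 (Zane): min(-9, 40) = -9
n3.4.4 (Zane): min(22, -43, -26) = -43
n3.4 (Alice): max(-6, -27, -9, -43) = -6
n3 (Zane): min(21, -13, -40, -6) = -40
Alice prefers the higher value; n1=17, n3=-40. n1 is better since 17 > -40.

n1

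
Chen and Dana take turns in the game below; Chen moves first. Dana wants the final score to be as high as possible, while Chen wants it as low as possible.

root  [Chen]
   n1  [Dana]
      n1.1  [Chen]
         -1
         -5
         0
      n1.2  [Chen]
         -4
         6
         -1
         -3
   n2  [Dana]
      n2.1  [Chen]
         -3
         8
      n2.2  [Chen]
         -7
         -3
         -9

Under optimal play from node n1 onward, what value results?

-4

n1.1 (Chen): min(-1, -5, 0) = -5
n1.2 (Chen): min(-4, 6, -1, -3) = -4
n1 (Dana): max(-5, -4) = -4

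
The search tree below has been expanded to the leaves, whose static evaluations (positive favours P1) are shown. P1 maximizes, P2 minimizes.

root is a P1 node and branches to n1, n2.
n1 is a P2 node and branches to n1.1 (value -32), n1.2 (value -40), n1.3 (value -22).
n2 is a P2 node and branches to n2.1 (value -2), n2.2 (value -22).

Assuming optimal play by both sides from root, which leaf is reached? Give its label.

n1 (P2): min(-32, -40, -22) = -40
n2 (P2): min(-2, -22) = -22
root (P1): max(-40, -22) = -22
At root, P1 picks n2 (highest: -22).
At n2, P2 picks n2.2 (lowest: -22).
Terminal value -22.

n2.2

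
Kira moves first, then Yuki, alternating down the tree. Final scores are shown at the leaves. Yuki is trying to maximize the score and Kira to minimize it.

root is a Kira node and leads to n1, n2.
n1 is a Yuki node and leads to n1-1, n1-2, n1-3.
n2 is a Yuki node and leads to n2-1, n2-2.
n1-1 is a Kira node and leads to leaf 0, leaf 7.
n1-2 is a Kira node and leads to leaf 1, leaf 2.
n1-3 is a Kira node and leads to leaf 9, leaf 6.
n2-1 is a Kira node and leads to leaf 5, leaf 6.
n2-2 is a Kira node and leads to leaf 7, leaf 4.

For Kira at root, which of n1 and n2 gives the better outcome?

n2

n1-1 (Kira): min(0, 7) = 0
n1-2 (Kira): min(1, 2) = 1
n1-3 (Kira): min(9, 6) = 6
n1 (Yuki): max(0, 1, 6) = 6
n2-1 (Kira): min(5, 6) = 5
n2-2 (Kira): min(7, 4) = 4
n2 (Yuki): max(5, 4) = 5
Kira prefers the lower value; n1=6, n2=5. n2 is better since 5 < 6.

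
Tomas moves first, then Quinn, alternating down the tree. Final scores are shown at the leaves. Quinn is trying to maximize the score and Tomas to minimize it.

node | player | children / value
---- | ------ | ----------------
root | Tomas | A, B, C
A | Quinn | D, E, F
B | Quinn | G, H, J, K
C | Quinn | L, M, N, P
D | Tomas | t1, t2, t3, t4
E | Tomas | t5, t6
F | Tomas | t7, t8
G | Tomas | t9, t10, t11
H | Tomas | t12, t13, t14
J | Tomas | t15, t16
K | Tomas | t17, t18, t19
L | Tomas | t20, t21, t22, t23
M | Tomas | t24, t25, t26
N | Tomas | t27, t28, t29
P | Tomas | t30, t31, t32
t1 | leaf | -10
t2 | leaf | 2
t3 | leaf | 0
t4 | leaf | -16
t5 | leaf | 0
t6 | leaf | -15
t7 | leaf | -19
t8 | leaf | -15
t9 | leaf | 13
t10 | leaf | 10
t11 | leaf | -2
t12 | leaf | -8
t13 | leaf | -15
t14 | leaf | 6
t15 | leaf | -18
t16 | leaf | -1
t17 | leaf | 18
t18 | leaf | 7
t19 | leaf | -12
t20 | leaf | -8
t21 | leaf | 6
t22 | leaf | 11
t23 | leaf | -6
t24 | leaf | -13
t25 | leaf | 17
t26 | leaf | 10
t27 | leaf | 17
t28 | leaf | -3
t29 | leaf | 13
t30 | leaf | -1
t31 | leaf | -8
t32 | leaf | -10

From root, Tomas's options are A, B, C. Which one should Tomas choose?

D (Tomas): min(-10, 2, 0, -16) = -16
E (Tomas): min(0, -15) = -15
F (Tomas): min(-19, -15) = -19
A (Quinn): max(-16, -15, -19) = -15
G (Tomas): min(13, 10, -2) = -2
H (Tomas): min(-8, -15, 6) = -15
J (Tomas): min(-18, -1) = -18
K (Tomas): min(18, 7, -12) = -12
B (Quinn): max(-2, -15, -18, -12) = -2
L (Tomas): min(-8, 6, 11, -6) = -8
M (Tomas): min(-13, 17, 10) = -13
N (Tomas): min(17, -3, 13) = -3
P (Tomas): min(-1, -8, -10) = -10
C (Quinn): max(-8, -13, -3, -10) = -3
root (Tomas): min(-15, -2, -3) = -15
Tomas at root wants the lowest of {A=-15, B=-2, C=-3}, so chooses A.

A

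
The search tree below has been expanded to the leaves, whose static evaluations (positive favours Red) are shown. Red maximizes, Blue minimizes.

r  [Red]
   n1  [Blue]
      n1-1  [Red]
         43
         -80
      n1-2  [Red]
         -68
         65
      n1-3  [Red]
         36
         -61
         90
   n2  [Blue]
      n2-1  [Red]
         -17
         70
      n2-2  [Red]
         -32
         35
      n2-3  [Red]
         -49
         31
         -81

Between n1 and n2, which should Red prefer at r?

n1-1 (Red): max(43, -80) = 43
n1-2 (Red): max(-68, 65) = 65
n1-3 (Red): max(36, -61, 90) = 90
n1 (Blue): min(43, 65, 90) = 43
n2-1 (Red): max(-17, 70) = 70
n2-2 (Red): max(-32, 35) = 35
n2-3 (Red): max(-49, 31, -81) = 31
n2 (Blue): min(70, 35, 31) = 31
Red prefers the higher value; n1=43, n2=31. n1 is better since 43 > 31.

n1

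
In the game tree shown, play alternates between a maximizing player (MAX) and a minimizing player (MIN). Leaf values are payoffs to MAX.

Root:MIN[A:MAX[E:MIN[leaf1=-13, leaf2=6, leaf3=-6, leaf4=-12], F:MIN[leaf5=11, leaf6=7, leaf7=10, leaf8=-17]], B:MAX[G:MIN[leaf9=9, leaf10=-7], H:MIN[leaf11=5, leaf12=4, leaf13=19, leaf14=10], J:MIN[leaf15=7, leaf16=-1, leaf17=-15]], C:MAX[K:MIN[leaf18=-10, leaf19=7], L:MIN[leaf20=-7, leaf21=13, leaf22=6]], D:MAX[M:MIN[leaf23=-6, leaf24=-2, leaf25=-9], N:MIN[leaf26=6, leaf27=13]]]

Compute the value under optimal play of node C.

-7

K (MIN): min(-10, 7) = -10
L (MIN): min(-7, 13, 6) = -7
C (MAX): max(-10, -7) = -7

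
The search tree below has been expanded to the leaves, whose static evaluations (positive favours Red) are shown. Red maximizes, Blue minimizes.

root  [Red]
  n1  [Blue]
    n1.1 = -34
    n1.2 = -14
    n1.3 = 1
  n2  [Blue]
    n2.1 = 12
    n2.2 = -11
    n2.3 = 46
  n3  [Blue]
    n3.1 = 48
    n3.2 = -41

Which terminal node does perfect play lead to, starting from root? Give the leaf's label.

n1 (Blue): min(-34, -14, 1) = -34
n2 (Blue): min(12, -11, 46) = -11
n3 (Blue): min(48, -41) = -41
root (Red): max(-34, -11, -41) = -11
At root, Red picks n2 (highest: -11).
At n2, Blue picks n2.2 (lowest: -11).
Terminal value -11.

n2.2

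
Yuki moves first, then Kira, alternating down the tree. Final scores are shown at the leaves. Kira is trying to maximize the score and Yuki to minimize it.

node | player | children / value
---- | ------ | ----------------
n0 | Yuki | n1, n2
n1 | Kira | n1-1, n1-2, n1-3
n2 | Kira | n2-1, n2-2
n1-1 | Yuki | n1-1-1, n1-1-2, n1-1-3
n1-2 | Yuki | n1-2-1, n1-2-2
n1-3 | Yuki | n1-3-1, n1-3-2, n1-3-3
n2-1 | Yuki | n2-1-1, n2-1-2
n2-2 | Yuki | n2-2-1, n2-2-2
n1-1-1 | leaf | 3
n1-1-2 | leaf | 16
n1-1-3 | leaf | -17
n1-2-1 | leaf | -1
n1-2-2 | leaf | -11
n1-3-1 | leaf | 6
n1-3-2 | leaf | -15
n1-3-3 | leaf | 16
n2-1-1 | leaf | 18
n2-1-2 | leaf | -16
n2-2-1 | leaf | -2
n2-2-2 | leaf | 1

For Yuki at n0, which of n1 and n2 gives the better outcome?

n1

n1-1 (Yuki): min(3, 16, -17) = -17
n1-2 (Yuki): min(-1, -11) = -11
n1-3 (Yuki): min(6, -15, 16) = -15
n1 (Kira): max(-17, -11, -15) = -11
n2-1 (Yuki): min(18, -16) = -16
n2-2 (Yuki): min(-2, 1) = -2
n2 (Kira): max(-16, -2) = -2
Yuki prefers the lower value; n1=-11, n2=-2. n1 is better since -11 < -2.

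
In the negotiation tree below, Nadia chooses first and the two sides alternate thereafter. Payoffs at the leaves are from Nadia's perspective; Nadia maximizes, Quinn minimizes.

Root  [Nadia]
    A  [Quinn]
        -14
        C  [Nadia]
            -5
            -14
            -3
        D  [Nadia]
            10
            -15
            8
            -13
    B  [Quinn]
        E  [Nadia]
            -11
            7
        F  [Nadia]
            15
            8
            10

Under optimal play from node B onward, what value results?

E (Nadia): max(-11, 7) = 7
F (Nadia): max(15, 8, 10) = 15
B (Quinn): min(7, 15) = 7

7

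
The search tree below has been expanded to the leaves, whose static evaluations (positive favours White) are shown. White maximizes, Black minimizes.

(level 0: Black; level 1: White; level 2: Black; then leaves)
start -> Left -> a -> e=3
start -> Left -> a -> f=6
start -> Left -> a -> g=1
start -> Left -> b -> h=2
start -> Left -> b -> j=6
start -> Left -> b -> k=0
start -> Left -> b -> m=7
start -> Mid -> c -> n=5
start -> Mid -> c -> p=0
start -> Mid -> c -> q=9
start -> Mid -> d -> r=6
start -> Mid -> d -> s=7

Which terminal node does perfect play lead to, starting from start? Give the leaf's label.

a (Black): min(3, 6, 1) = 1
b (Black): min(2, 6, 0, 7) = 0
Left (White): max(1, 0) = 1
c (Black): min(5, 0, 9) = 0
d (Black): min(6, 7) = 6
Mid (White): max(0, 6) = 6
start (Black): min(1, 6) = 1
At start, Black picks Left (lowest: 1).
At Left, White picks a (highest: 1).
At a, Black picks g (lowest: 1).
Terminal value 1.

g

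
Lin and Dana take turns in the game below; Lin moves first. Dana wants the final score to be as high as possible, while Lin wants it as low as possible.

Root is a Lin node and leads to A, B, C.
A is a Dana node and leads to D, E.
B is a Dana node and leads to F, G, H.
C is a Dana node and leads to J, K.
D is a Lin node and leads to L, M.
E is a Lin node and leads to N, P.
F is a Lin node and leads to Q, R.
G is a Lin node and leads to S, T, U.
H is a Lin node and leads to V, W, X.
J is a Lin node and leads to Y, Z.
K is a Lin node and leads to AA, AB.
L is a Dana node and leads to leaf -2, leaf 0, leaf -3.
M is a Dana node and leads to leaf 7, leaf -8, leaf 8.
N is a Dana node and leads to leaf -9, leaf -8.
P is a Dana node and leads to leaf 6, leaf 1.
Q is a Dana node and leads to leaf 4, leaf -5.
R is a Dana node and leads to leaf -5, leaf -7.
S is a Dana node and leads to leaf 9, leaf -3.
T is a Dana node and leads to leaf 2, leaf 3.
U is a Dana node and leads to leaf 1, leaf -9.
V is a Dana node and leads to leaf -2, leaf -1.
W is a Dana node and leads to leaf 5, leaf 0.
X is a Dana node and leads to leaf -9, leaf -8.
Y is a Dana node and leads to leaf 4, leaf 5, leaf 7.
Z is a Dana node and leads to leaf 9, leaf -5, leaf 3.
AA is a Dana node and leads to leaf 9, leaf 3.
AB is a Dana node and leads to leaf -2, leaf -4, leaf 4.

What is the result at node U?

1

U (Dana): max(1, -9) = 1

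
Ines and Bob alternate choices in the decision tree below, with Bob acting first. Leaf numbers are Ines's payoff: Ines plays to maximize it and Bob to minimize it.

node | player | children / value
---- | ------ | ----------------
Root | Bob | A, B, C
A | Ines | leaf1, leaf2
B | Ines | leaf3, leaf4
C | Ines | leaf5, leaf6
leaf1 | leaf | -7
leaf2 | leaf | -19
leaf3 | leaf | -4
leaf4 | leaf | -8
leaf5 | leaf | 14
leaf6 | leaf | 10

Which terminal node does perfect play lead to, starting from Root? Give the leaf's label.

A (Ines): max(-7, -19) = -7
B (Ines): max(-4, -8) = -4
C (Ines): max(14, 10) = 14
Root (Bob): min(-7, -4, 14) = -7
At Root, Bob picks A (lowest: -7).
At A, Ines picks leaf1 (highest: -7).
Terminal value -7.

leaf1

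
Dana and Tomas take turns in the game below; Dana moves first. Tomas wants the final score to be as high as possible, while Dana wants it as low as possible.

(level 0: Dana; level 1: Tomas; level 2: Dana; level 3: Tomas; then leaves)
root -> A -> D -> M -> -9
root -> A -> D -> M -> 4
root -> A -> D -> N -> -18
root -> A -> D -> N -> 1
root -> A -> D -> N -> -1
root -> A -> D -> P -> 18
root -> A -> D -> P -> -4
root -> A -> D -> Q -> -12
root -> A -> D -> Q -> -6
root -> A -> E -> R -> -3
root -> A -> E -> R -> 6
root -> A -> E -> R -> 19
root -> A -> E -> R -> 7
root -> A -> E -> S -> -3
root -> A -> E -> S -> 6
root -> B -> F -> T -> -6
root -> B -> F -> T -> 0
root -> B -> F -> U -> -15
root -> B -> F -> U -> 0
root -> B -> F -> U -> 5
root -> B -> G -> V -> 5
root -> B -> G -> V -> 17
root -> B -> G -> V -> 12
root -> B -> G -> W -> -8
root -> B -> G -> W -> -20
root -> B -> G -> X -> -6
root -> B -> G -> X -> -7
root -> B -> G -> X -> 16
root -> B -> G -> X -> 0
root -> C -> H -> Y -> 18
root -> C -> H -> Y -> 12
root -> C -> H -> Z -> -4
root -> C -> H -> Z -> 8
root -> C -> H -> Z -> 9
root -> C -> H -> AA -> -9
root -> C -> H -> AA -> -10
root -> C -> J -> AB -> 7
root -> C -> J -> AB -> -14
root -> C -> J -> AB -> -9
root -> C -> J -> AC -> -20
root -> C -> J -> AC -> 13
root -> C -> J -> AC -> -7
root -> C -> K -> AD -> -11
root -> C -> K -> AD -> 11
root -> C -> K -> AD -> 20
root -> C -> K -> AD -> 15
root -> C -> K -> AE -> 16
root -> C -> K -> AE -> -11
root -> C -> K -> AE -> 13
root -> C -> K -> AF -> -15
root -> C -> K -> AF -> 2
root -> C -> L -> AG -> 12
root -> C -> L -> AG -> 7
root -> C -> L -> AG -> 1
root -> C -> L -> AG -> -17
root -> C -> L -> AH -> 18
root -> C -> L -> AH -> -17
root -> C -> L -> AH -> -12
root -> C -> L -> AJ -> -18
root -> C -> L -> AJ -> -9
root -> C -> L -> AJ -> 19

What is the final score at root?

0

M (Tomas): max(-9, 4) = 4
N (Tomas): max(-18, 1, -1) = 1
P (Tomas): max(18, -4) = 18
Q (Tomas): max(-12, -6) = -6
D (Dana): min(4, 1, 18, -6) = -6
R (Tomas): max(-3, 6, 19, 7) = 19
S (Tomas): max(-3, 6) = 6
E (Dana): min(19, 6) = 6
A (Tomas): max(-6, 6) = 6
T (Tomas): max(-6, 0) = 0
U (Tomas): max(-15, 0, 5) = 5
F (Dana): min(0, 5) = 0
V (Tomas): max(5, 17, 12) = 17
W (Tomas): max(-8, -20) = -8
X (Tomas): max(-6, -7, 16, 0) = 16
G (Dana): min(17, -8, 16) = -8
B (Tomas): max(0, -8) = 0
Y (Tomas): max(18, 12) = 18
Z (Tomas): max(-4, 8, 9) = 9
AA (Tomas): max(-9, -10) = -9
H (Dana): min(18, 9, -9) = -9
AB (Tomas): max(7, -14, -9) = 7
AC (Tomas): max(-20, 13, -7) = 13
J (Dana): min(7, 13) = 7
AD (Tomas): max(-11, 11, 20, 15) = 20
AE (Tomas): max(16, -11, 13) = 16
AF (Tomas): max(-15, 2) = 2
K (Dana): min(20, 16, 2) = 2
AG (Tomas): max(12, 7, 1, -17) = 12
AH (Tomas): max(18, -17, -12) = 18
AJ (Tomas): max(-18, -9, 19) = 19
L (Dana): min(12, 18, 19) = 12
C (Tomas): max(-9, 7, 2, 12) = 12
root (Dana): min(6, 0, 12) = 0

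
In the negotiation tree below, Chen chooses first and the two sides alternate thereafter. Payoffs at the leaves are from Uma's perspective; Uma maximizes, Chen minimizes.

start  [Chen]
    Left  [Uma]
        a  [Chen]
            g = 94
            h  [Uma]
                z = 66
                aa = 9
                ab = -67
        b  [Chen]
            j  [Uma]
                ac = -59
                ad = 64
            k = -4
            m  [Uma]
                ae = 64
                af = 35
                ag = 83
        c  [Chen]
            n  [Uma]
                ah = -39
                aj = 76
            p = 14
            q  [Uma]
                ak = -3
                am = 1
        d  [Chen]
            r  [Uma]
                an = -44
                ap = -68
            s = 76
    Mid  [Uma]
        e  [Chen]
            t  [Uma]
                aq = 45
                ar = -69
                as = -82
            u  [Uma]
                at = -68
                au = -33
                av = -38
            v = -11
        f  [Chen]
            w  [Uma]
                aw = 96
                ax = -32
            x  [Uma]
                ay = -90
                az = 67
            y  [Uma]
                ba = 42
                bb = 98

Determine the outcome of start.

h (Uma): max(66, 9, -67) = 66
a (Chen): min(94, 66) = 66
j (Uma): max(-59, 64) = 64
m (Uma): max(64, 35, 83) = 83
b (Chen): min(64, -4, 83) = -4
n (Uma): max(-39, 76) = 76
q (Uma): max(-3, 1) = 1
c (Chen): min(76, 14, 1) = 1
r (Uma): max(-44, -68) = -44
d (Chen): min(-44, 76) = -44
Left (Uma): max(66, -4, 1, -44) = 66
t (Uma): max(45, -69, -82) = 45
u (Uma): max(-68, -33, -38) = -33
e (Chen): min(45, -33, -11) = -33
w (Uma): max(96, -32) = 96
x (Uma): max(-90, 67) = 67
y (Uma): max(42, 98) = 98
f (Chen): min(96, 67, 98) = 67
Mid (Uma): max(-33, 67) = 67
start (Chen): min(66, 67) = 66

66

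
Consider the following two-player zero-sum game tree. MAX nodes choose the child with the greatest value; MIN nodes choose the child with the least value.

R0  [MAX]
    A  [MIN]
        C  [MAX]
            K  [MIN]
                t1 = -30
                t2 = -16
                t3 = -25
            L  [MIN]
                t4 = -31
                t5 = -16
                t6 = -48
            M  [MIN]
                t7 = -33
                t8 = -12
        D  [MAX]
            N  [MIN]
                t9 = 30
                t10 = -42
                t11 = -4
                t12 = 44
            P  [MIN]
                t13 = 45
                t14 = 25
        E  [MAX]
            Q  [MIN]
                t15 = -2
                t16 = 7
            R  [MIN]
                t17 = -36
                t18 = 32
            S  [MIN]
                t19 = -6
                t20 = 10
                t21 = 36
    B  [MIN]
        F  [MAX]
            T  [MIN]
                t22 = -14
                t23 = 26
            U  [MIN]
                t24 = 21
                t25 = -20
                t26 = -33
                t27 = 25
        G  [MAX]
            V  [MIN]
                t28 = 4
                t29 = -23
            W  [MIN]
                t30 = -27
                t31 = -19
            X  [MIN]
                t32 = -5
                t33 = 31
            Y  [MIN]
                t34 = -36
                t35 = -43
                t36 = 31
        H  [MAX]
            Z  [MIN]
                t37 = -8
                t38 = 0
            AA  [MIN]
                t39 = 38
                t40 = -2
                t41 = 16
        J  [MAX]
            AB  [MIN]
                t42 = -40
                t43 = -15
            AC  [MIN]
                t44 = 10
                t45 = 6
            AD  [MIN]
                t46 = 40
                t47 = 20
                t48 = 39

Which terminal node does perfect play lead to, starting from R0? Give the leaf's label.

t22

K (MIN): min(-30, -16, -25) = -30
L (MIN): min(-31, -16, -48) = -48
M (MIN): min(-33, -12) = -33
C (MAX): max(-30, -48, -33) = -30
N (MIN): min(30, -42, -4, 44) = -42
P (MIN): min(45, 25) = 25
D (MAX): max(-42, 25) = 25
Q (MIN): min(-2, 7) = -2
R (MIN): min(-36, 32) = -36
S (MIN): min(-6, 10, 36) = -6
E (MAX): max(-2, -36, -6) = -2
A (MIN): min(-30, 25, -2) = -30
T (MIN): min(-14, 26) = -14
U (MIN): min(21, -20, -33, 25) = -33
F (MAX): max(-14, -33) = -14
V (MIN): min(4, -23) = -23
W (MIN): min(-27, -19) = -27
X (MIN): min(-5, 31) = -5
Y (MIN): min(-36, -43, 31) = -43
G (MAX): max(-23, -27, -5, -43) = -5
Z (MIN): min(-8, 0) = -8
AA (MIN): min(38, -2, 16) = -2
H (MAX): max(-8, -2) = -2
AB (MIN): min(-40, -15) = -40
AC (MIN): min(10, 6) = 6
AD (MIN): min(40, 20, 39) = 20
J (MAX): max(-40, 6, 20) = 20
B (MIN): min(-14, -5, -2, 20) = -14
R0 (MAX): max(-30, -14) = -14
At R0, MAX picks B (highest: -14).
At B, MIN picks F (lowest: -14).
At F, MAX picks T (highest: -14).
At T, MIN picks t22 (lowest: -14).
Terminal value -14.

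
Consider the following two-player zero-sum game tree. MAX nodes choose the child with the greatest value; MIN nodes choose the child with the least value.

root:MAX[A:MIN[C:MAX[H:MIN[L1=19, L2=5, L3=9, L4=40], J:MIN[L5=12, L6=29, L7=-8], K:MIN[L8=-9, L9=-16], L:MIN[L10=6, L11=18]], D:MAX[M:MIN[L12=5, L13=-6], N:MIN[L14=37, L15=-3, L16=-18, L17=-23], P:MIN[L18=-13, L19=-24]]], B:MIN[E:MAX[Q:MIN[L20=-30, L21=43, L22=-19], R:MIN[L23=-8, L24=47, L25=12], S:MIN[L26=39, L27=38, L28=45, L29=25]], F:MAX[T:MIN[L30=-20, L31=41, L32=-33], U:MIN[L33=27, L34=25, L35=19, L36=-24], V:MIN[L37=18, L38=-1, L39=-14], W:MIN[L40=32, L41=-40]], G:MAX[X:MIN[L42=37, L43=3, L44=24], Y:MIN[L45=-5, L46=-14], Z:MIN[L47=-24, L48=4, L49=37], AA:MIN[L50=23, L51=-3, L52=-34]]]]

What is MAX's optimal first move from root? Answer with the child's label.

A

H (MIN): min(19, 5, 9, 40) = 5
J (MIN): min(12, 29, -8) = -8
K (MIN): min(-9, -16) = -16
L (MIN): min(6, 18) = 6
C (MAX): max(5, -8, -16, 6) = 6
M (MIN): min(5, -6) = -6
N (MIN): min(37, -3, -18, -23) = -23
P (MIN): min(-13, -24) = -24
D (MAX): max(-6, -23, -24) = -6
A (MIN): min(6, -6) = -6
Q (MIN): min(-30, 43, -19) = -30
R (MIN): min(-8, 47, 12) = -8
S (MIN): min(39, 38, 45, 25) = 25
E (MAX): max(-30, -8, 25) = 25
T (MIN): min(-20, 41, -33) = -33
U (MIN): min(27, 25, 19, -24) = -24
V (MIN): min(18, -1, -14) = -14
W (MIN): min(32, -40) = -40
F (MAX): max(-33, -24, -14, -40) = -14
X (MIN): min(37, 3, 24) = 3
Y (MIN): min(-5, -14) = -14
Z (MIN): min(-24, 4, 37) = -24
AA (MIN): min(23, -3, -34) = -34
G (MAX): max(3, -14, -24, -34) = 3
B (MIN): min(25, -14, 3) = -14
root (MAX): max(-6, -14) = -6
MAX at root wants the highest of {A=-6, B=-14}, so chooses A.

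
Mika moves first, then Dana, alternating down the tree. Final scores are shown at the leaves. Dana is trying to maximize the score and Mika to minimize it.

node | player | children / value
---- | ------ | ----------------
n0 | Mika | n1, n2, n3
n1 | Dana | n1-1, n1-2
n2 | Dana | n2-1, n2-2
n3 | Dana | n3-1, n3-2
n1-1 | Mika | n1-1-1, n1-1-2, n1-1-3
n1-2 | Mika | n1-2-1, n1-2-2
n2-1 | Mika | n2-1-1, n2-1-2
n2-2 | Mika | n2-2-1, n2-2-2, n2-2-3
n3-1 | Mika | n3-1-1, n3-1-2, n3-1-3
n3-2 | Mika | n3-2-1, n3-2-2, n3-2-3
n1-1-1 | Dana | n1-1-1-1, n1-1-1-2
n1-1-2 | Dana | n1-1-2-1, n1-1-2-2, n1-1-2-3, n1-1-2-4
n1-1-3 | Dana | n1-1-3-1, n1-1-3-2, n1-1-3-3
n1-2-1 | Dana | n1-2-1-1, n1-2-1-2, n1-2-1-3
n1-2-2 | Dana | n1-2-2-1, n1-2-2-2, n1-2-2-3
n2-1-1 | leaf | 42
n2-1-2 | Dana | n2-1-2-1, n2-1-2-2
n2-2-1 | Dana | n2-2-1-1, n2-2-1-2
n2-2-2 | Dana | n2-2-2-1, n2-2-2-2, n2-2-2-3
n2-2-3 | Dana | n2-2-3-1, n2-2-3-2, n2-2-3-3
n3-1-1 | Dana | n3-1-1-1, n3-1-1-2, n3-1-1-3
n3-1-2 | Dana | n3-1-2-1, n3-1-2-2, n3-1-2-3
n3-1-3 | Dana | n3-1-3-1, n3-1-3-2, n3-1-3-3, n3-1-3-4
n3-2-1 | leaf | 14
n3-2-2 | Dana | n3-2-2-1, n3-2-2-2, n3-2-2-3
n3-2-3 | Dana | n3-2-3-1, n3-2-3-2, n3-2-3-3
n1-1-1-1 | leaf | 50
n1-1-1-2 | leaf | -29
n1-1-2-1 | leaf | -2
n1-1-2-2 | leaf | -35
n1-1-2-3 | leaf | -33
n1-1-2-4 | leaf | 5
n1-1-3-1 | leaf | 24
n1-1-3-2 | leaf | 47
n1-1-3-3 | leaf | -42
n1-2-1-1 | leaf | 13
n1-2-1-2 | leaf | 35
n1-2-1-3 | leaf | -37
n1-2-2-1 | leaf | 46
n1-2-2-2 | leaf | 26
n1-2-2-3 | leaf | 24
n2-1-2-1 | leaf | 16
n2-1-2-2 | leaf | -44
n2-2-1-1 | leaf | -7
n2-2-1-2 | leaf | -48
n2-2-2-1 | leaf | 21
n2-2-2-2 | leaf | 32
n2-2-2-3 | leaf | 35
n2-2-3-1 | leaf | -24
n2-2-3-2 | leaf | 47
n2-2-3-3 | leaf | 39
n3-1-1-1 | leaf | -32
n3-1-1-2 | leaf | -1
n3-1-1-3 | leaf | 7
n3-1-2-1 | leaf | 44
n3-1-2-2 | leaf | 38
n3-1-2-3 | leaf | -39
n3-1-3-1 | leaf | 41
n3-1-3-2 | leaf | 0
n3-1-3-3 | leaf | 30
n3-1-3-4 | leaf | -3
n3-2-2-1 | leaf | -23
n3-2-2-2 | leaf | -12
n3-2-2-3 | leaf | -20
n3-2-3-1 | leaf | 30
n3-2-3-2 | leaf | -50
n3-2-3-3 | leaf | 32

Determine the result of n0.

n1-1-1 (Dana): max(50, -29) = 50
n1-1-2 (Dana): max(-2, -35, -33, 5) = 5
n1-1-3 (Dana): max(24, 47, -42) = 47
n1-1 (Mika): min(50, 5, 47) = 5
n1-2-1 (Dana): max(13, 35, -37) = 35
n1-2-2 (Dana): max(46, 26, 24) = 46
n1-2 (Mika): min(35, 46) = 35
n1 (Dana): max(5, 35) = 35
n2-1-2 (Dana): max(16, -44) = 16
n2-1 (Mika): min(42, 16) = 16
n2-2-1 (Dana): max(-7, -48) = -7
n2-2-2 (Dana): max(21, 32, 35) = 35
n2-2-3 (Dana): max(-24, 47, 39) = 47
n2-2 (Mika): min(-7, 35, 47) = -7
n2 (Dana): max(16, -7) = 16
n3-1-1 (Dana): max(-32, -1, 7) = 7
n3-1-2 (Dana): max(44, 38, -39) = 44
n3-1-3 (Dana): max(41, 0, 30, -3) = 41
n3-1 (Mika): min(7, 44, 41) = 7
n3-2-2 (Dana): max(-23, -12, -20) = -12
n3-2-3 (Dana): max(30, -50, 32) = 32
n3-2 (Mika): min(14, -12, 32) = -12
n3 (Dana): max(7, -12) = 7
n0 (Mika): min(35, 16, 7) = 7

7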